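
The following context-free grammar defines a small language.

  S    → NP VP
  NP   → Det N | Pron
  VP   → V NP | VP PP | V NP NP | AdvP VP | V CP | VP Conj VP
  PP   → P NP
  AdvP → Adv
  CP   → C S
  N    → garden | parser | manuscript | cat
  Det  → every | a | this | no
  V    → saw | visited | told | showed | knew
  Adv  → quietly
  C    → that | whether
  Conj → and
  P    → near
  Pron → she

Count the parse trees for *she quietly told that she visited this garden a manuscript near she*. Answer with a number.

Two of the 3 distinct bracketings:
[S [NP [Pron she]] [VP [VP [AdvP [Adv quietly]] [VP [V told] [CP [C that] [S [NP [Pron she]] [VP [V visited] [NP [Det this] [N garden]] [NP [Det a] [N manuscript]]]]]]] [PP [P near] [NP [Pron she]]]]]
[S [NP [Pron she]] [VP [AdvP [Adv quietly]] [VP [VP [V told] [CP [C that] [S [NP [Pron she]] [VP [V visited] [NP [Det this] [N garden]] [NP [Det a] [N manuscript]]]]]] [PP [P near] [NP [Pron she]]]]]]
The trees differ in how a recursive rule is bracketed over the same span.

3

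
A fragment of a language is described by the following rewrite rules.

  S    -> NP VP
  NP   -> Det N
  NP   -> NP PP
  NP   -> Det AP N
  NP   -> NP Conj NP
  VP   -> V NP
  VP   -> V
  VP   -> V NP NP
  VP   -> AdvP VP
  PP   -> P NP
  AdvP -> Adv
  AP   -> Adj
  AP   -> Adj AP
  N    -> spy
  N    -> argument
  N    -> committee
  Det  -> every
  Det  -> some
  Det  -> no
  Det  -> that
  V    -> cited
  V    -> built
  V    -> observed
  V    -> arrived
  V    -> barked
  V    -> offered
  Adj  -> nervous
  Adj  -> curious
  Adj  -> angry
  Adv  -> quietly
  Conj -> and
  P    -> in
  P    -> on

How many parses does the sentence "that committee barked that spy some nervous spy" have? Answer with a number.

[S [NP [Det that] [N committee]] [VP [V barked] [NP [Det that] [N spy]] [NP [Det some] [AP [Adj nervous]] [N spy]]]]
No rule offers an alternative attachment or grouping for any span, so this is the only derivation.

1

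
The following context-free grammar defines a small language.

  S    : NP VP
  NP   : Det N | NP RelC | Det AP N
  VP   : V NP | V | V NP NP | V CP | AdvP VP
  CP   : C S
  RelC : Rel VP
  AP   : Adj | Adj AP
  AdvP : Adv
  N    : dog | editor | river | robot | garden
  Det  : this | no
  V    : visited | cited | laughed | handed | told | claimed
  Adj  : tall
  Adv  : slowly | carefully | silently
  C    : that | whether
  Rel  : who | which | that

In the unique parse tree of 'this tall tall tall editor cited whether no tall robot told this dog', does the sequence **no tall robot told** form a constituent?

No

[S [NP [Det this] [AP [Adj tall] [AP [Adj tall] [AP [Adj tall]]]] [N editor]] [VP [V cited] [CP [C whether] [S [NP [Det no] [AP [Adj tall]] [N robot]] [VP [V told] [NP [Det this] [N dog]]]]]]]
The smallest constituent containing 'no tall robot told' is the S spanning 'no tall robot told this dog'; no single node in the tree dominates exactly the given words.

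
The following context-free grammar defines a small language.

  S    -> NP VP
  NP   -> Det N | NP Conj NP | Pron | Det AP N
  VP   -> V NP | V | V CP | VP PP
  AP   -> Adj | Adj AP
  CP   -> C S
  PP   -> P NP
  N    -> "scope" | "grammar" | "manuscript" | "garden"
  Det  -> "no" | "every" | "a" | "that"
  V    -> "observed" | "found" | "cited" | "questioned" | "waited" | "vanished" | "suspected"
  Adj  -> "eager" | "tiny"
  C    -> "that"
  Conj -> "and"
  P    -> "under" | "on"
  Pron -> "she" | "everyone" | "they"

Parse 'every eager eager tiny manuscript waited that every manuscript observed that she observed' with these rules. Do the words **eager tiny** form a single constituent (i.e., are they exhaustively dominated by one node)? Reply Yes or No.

[S [NP [Det every] [AP [Adj eager] [AP [Adj eager] [AP [Adj tiny]]]] [N manuscript]] [VP [V waited] [CP [C that] [S [NP [Det every] [N manuscript]] [VP [V observed] [CP [C that] [S [NP [Pron she]] [VP [V observed]]]]]]]]]
The words 'eager tiny' are exhaustively dominated by a single AP node (built by AP → Adj AP), so they form a constituent.

Yes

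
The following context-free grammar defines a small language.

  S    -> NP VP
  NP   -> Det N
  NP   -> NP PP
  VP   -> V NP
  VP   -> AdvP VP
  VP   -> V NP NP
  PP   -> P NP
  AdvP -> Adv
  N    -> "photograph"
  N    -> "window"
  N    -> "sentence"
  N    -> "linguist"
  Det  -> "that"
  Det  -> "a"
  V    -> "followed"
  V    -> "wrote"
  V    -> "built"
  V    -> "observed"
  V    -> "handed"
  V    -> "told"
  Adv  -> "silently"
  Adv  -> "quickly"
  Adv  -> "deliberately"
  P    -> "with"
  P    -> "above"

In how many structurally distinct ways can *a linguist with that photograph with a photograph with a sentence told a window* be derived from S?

5

Two of the 5 distinct bracketings:
[S [NP [NP [Det a] [N linguist]] [PP [P with] [NP [NP [Det that] [N photograph]] [PP [P with] [NP [NP [Det a] [N photograph]] [PP [P with] [NP [Det a] [N sentence]]]]]]]] [VP [V told] [NP [Det a] [N window]]]]
[S [NP [NP [Det a] [N linguist]] [PP [P with] [NP [NP [NP [Det that] [N photograph]] [PP [P with] [NP [Det a] [N photograph]]]] [PP [P with] [NP [Det a] [N sentence]]]]]] [VP [V told] [NP [Det a] [N window]]]]
The trees differ in how a recursive rule is bracketed over the same span.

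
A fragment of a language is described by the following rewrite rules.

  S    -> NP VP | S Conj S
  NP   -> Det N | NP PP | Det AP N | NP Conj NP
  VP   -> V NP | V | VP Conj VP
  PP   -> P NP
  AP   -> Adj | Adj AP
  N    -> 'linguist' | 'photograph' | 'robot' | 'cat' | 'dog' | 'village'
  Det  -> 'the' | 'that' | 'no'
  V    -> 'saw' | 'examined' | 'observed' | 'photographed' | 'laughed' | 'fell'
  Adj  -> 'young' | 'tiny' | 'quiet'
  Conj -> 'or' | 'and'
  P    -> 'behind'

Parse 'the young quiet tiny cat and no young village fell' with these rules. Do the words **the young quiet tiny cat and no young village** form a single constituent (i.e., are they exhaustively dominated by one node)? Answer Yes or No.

[S [NP [NP [Det the] [AP [Adj young] [AP [Adj quiet] [AP [Adj tiny]]]] [N cat]] [Conj and] [NP [Det no] [AP [Adj young]] [N village]]] [VP [V fell]]]
The words 'the young quiet tiny cat and no young village' are exhaustively dominated by a single NP node (built by NP → NP Conj NP), so they form a constituent.

Yes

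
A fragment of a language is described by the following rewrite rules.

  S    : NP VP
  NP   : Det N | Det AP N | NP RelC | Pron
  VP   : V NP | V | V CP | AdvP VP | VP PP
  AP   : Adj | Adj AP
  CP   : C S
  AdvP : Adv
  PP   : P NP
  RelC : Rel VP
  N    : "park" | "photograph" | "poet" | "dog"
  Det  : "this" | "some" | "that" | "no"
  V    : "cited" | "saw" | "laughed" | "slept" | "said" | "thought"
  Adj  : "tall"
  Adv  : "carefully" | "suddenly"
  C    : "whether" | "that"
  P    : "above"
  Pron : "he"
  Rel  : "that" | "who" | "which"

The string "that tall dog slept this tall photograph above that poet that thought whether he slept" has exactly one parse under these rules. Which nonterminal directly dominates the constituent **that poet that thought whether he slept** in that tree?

S
  NP
    Det: that
    AP
      Adj: tall
    N: dog
  VP
    VP
      V: slept
      NP
        Det: this
        AP
          Adj: tall
        N: photograph
    PP
      P: above
      NP
        NP
          Det: that
          N: poet
        RelC
          Rel: that
          VP
            V: thought
            CP
              C: whether
              S
                NP
                  Pron: he
                VP
                  V: slept
The span 'that poet that thought whether he slept' is the NP node built by NP → NP RelC.
Its mother is the PP built by PP → P NP.

PP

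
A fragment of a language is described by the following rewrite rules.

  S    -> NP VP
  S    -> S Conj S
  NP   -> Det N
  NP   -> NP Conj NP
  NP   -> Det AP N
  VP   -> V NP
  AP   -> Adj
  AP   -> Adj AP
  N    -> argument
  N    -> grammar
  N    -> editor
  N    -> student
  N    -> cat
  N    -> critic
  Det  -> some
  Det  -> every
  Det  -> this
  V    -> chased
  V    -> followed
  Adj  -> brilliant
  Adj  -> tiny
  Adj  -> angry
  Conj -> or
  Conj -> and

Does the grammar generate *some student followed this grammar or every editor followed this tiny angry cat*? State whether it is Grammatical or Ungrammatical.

Grammatical

S
  S
    NP
      Det: some
      N: student
    VP
      V: followed
      NP
        Det: this
        N: grammar
  Conj: or
  S
    NP
      Det: every
      N: editor
    VP
      V: followed
      NP
        Det: this
        AP
          Adj: tiny
          AP
            Adj: angry
        N: cat
Each bracket corresponds to one application of a listed rule, so the string is derivable from S.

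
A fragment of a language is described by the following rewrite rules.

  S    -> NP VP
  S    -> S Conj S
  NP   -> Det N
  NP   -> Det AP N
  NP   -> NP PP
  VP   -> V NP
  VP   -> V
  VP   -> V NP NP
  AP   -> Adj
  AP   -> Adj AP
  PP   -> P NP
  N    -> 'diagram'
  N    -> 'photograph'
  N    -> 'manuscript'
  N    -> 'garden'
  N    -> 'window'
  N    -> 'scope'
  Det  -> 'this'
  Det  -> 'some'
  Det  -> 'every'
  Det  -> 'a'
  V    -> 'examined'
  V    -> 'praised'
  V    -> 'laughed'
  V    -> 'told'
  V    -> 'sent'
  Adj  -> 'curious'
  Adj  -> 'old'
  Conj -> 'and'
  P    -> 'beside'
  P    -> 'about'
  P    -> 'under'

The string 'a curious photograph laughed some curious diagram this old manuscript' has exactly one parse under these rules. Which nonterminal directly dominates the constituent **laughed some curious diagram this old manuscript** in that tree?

S

[S [NP [Det a] [AP [Adj curious]] [N photograph]] [VP [V laughed] [NP [Det some] [AP [Adj curious]] [N diagram]] [NP [Det this] [AP [Adj old]] [N manuscript]]]]
The span 'laughed some curious diagram this old manuscript' is the VP node built by VP → V NP NP.
Its mother is the S built by S → NP VP.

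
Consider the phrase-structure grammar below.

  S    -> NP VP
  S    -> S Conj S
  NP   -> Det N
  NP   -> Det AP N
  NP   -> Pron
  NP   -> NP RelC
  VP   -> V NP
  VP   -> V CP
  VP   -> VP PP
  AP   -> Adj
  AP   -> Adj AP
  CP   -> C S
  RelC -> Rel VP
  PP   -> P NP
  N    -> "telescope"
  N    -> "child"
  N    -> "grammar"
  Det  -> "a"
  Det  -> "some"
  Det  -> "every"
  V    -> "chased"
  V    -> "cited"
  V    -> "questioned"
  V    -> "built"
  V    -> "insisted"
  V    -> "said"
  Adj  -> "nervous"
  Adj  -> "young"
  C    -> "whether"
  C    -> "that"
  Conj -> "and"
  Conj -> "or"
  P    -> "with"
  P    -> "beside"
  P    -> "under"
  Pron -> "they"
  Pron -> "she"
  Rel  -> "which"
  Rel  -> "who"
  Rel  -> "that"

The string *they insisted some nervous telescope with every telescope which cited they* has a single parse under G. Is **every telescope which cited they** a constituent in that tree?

Yes

[S [NP [Pron they]] [VP [VP [V insisted] [NP [Det some] [AP [Adj nervous]] [N telescope]]] [PP [P with] [NP [NP [Det every] [N telescope]] [RelC [Rel which] [VP [V cited] [NP [Pron they]]]]]]]]
The words 'every telescope which cited they' are exhaustively dominated by a single NP node (built by NP → NP RelC), so they form a constituent.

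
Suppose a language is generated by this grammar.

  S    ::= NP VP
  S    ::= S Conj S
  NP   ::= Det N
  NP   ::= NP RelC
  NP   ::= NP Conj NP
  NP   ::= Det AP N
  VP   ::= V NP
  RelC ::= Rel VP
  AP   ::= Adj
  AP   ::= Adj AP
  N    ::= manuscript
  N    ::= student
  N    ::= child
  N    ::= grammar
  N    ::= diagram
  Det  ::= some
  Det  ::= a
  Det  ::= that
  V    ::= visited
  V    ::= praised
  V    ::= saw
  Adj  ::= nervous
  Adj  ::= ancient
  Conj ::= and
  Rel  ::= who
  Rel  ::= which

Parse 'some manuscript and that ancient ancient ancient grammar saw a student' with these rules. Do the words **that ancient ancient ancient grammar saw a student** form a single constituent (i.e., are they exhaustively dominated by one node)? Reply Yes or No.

[S [NP [NP [Det some] [N manuscript]] [Conj and] [NP [Det that] [AP [Adj ancient] [AP [Adj ancient] [AP [Adj ancient]]]] [N grammar]]] [VP [V saw] [NP [Det a] [N student]]]]
The smallest constituent containing 'that ancient ancient ancient grammar saw a student' is the S spanning 'some manuscript and that ancient ancient ancient grammar saw a student'; no single node in the tree dominates exactly the given words.

No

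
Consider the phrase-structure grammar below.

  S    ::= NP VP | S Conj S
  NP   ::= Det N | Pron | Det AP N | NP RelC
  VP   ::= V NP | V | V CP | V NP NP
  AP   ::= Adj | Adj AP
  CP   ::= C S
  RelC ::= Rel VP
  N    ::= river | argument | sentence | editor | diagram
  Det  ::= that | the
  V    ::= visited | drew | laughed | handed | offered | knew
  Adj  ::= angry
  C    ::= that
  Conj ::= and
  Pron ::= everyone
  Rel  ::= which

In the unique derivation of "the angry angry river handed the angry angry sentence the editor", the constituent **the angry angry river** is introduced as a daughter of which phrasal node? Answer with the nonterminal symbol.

S

[S [NP [Det the] [AP [Adj angry] [AP [Adj angry]]] [N river]] [VP [V handed] [NP [Det the] [AP [Adj angry] [AP [Adj angry]]] [N sentence]] [NP [Det the] [N editor]]]]
The span 'the angry angry river' is the NP node built by NP → Det AP N.
Its mother is the S built by S → NP VP.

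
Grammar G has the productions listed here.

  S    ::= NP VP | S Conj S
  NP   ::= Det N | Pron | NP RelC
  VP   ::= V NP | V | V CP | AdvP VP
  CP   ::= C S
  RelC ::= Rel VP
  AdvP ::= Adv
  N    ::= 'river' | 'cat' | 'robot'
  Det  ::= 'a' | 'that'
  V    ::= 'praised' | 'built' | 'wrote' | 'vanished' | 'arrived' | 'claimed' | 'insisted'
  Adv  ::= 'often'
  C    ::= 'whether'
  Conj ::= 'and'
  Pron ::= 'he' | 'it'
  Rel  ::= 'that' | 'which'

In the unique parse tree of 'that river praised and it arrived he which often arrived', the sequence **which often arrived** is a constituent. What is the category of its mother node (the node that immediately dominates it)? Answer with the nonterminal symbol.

[S [S [NP [Det that] [N river]] [VP [V praised]]] [Conj and] [S [NP [Pron it]] [VP [V arrived] [NP [NP [Pron he]] [RelC [Rel which] [VP [AdvP [Adv often]] [VP [V arrived]]]]]]]]
The span 'which often arrived' is the RelC node built by RelC → Rel VP.
Its mother is the NP built by NP → NP RelC.

NP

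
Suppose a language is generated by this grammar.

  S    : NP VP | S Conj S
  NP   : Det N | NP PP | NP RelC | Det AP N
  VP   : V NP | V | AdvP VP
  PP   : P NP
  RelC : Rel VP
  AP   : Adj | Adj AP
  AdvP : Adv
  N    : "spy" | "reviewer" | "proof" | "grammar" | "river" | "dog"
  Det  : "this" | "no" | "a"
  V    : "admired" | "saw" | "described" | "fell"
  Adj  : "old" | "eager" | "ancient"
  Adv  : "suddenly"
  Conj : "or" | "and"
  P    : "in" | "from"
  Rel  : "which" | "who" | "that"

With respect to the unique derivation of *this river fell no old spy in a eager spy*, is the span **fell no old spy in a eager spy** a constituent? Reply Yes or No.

Yes

[S [NP [Det this] [N river]] [VP [V fell] [NP [NP [Det no] [AP [Adj old]] [N spy]] [PP [P in] [NP [Det a] [AP [Adj eager]] [N spy]]]]]]
The words 'fell no old spy in a eager spy' are exhaustively dominated by a single VP node (built by VP → V NP), so they form a constituent.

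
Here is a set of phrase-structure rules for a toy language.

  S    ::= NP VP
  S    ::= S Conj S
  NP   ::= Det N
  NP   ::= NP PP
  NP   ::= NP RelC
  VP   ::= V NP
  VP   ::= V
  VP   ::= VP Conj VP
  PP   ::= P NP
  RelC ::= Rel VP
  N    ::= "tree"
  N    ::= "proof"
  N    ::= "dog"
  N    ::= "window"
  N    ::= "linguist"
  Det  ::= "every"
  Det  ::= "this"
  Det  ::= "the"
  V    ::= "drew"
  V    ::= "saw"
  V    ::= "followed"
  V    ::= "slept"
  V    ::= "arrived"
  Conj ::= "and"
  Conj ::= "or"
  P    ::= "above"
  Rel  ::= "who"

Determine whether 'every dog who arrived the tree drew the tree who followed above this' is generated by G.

For S → NP VP, every NP-prefix leaves a non-VP remainder: after 'every dog' the remainder is not a VP; after 'every dog who arrived' the remainder is not a VP; after 'every dog who arrived the tree' the remainder is not a VP. The alternative S rule S → S Conj S likewise has no satisfying split.

Ungrammatical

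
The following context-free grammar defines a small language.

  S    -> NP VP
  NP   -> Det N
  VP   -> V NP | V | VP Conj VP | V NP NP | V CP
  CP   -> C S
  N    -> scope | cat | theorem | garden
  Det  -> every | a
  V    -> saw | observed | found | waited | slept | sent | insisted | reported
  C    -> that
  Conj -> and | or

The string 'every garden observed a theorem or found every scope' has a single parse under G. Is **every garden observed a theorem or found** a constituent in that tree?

[S [NP [Det every] [N garden]] [VP [VP [V observed] [NP [Det a] [N theorem]]] [Conj or] [VP [V found] [NP [Det every] [N scope]]]]]
The smallest constituent containing 'every garden observed a theorem or found' is the S spanning 'every garden observed a theorem or found every scope'; no single node in the tree dominates exactly the given words.

No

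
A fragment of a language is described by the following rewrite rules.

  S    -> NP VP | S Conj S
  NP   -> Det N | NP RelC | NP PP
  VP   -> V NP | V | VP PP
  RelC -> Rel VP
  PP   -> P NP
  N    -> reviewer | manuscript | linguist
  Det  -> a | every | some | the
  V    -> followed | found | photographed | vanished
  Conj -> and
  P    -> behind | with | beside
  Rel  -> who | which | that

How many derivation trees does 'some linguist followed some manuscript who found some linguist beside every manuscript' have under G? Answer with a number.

Two of the 4 distinct bracketings:
[S [NP [Det some] [N linguist]] [VP [V followed] [NP [NP [Det some] [N manuscript]] [RelC [Rel who] [VP [V found] [NP [NP [Det some] [N linguist]] [PP [P beside] [NP [Det every] [N manuscript]]]]]]]]]
[S [NP [Det some] [N linguist]] [VP [V followed] [NP [NP [Det some] [N manuscript]] [RelC [Rel who] [VP [VP [V found] [NP [Det some] [N linguist]]] [PP [P beside] [NP [Det every] [N manuscript]]]]]]]]
The difference turns on whether NP → NP PP is used at the relevant span, versus an alternative expansion of NP.

4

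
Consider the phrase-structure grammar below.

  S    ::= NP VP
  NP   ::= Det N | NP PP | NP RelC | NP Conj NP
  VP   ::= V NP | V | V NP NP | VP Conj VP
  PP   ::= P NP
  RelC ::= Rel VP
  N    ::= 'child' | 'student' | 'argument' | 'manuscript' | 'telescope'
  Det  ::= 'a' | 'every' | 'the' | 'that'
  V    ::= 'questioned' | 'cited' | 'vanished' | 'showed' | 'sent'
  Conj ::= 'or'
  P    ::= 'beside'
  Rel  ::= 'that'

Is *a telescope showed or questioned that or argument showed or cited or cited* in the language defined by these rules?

Ungrammatical

A Det/Rel word can never sit immediately before a Conj word in any string this grammar generates, so the substring 'that or' rules out a derivation.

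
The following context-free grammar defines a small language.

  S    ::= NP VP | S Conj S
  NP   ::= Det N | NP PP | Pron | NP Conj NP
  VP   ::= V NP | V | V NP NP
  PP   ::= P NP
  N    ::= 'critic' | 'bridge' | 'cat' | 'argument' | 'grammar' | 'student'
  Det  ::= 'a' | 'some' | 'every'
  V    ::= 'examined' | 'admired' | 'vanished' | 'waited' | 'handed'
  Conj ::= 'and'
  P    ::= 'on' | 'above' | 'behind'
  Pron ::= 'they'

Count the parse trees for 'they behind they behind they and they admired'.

5

Two of the 5 distinct bracketings:
[S [NP [NP [Pron they]] [PP [P behind] [NP [NP [Pron they]] [PP [P behind] [NP [NP [Pron they]] [Conj and] [NP [Pron they]]]]]]] [VP [V admired]]]
[S [NP [NP [Pron they]] [PP [P behind] [NP [NP [NP [Pron they]] [PP [P behind] [NP [Pron they]]]] [Conj and] [NP [Pron they]]]]] [VP [V admired]]]
The trees differ in how a recursive rule is bracketed over the same span.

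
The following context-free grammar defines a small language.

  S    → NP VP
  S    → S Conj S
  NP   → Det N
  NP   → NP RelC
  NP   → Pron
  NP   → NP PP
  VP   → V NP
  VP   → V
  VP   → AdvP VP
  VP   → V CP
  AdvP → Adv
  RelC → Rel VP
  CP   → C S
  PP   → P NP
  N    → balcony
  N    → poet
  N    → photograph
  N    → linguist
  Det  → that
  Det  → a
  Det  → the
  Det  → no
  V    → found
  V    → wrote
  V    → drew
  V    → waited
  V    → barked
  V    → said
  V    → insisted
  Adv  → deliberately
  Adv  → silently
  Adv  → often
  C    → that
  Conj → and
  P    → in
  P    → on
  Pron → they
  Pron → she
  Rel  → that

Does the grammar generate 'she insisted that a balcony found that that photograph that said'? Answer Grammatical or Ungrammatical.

Ungrammatical

For S → NP VP, the only prefix that parses as NP is 'she', but the remainder 'insisted that a balcony found that that photograph that said' is not a VP under these rules. The alternative S rule S → S Conj S likewise has no satisfying split.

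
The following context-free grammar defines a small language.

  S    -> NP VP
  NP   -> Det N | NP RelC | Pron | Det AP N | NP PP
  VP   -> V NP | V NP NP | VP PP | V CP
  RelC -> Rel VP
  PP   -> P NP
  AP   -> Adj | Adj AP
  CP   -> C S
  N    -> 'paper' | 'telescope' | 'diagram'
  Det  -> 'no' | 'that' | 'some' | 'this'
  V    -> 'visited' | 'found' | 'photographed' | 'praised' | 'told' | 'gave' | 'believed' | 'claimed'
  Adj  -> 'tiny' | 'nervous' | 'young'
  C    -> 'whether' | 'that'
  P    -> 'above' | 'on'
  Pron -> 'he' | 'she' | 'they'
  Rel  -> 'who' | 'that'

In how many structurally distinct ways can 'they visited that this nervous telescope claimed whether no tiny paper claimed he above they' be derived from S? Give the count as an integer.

Two of the 4 distinct bracketings:
[S [NP [Pron they]] [VP [VP [V visited] [CP [C that] [S [NP [Det this] [AP [Adj nervous]] [N telescope]] [VP [V claimed] [CP [C whether] [S [NP [Det no] [AP [Adj tiny]] [N paper]] [VP [V claimed] [NP [Pron he]]]]]]]]] [PP [P above] [NP [Pron they]]]]]
[S [NP [Pron they]] [VP [V visited] [CP [C that] [S [NP [Det this] [AP [Adj nervous]] [N telescope]] [VP [VP [V claimed] [CP [C whether] [S [NP [Det no] [AP [Adj tiny]] [N paper]] [VP [V claimed] [NP [Pron he]]]]]] [PP [P above] [NP [Pron they]]]]]]]]
The trees differ in how a recursive rule is bracketed over the same span.

4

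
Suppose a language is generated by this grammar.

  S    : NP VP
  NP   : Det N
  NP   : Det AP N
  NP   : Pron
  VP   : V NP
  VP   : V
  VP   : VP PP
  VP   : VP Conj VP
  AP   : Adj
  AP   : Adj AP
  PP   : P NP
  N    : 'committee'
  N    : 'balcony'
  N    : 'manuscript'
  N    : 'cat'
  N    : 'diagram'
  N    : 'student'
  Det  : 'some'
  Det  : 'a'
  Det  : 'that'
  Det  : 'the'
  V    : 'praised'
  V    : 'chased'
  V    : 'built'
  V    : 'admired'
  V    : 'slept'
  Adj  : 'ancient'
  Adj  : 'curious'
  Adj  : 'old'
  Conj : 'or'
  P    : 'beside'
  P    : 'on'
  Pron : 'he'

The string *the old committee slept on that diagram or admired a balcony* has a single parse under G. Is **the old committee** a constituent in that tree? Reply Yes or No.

[S [NP [Det the] [AP [Adj old]] [N committee]] [VP [VP [VP [V slept]] [PP [P on] [NP [Det that] [N diagram]]]] [Conj or] [VP [V admired] [NP [Det a] [N balcony]]]]]
The words 'the old committee' are exhaustively dominated by a single NP node (built by NP → Det AP N), so they form a constituent.

Yes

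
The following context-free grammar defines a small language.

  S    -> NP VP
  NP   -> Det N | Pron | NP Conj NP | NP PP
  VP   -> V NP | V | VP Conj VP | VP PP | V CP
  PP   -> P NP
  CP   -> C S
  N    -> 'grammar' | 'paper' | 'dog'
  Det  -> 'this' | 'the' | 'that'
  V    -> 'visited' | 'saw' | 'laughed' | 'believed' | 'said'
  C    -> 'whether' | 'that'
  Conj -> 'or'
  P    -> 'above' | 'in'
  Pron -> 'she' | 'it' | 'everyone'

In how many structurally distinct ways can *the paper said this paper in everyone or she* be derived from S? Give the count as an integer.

Two of the 3 distinct bracketings:
[S [NP [Det the] [N paper]] [VP [V said] [NP [NP [NP [Det this] [N paper]] [PP [P in] [NP [Pron everyone]]]] [Conj or] [NP [Pron she]]]]]
[S [NP [Det the] [N paper]] [VP [V said] [NP [NP [Det this] [N paper]] [PP [P in] [NP [NP [Pron everyone]] [Conj or] [NP [Pron she]]]]]]]
The trees differ in how a recursive rule is bracketed over the same span.

3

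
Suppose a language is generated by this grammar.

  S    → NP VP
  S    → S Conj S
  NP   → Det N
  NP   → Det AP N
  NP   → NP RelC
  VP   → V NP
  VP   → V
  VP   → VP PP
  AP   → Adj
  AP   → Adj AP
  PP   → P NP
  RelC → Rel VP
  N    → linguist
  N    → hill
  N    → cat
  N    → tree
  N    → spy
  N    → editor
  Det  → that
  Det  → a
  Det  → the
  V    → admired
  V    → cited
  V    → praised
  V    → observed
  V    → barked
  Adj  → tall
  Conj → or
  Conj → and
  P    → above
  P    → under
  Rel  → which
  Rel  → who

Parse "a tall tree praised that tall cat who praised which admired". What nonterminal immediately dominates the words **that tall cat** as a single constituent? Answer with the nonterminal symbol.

[S [NP [Det a] [AP [Adj tall]] [N tree]] [VP [V praised] [NP [NP [NP [Det that] [AP [Adj tall]] [N cat]] [RelC [Rel who] [VP [V praised]]]] [RelC [Rel which] [VP [V admired]]]]]]
The span 'that tall cat' is the NP node built by NP → Det AP N.

NP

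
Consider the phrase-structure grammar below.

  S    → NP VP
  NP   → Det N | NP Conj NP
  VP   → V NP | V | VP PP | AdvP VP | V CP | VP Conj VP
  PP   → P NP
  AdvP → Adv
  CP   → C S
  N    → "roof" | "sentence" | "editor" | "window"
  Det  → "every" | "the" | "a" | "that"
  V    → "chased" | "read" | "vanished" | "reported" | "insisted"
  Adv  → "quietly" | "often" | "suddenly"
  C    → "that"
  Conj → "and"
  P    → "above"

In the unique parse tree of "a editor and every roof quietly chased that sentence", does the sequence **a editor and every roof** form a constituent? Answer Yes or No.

Yes

[S [NP [NP [Det a] [N editor]] [Conj and] [NP [Det every] [N roof]]] [VP [AdvP [Adv quietly]] [VP [V chased] [NP [Det that] [N sentence]]]]]
The words 'a editor and every roof' are exhaustively dominated by a single NP node (built by NP → NP Conj NP), so they form a constituent.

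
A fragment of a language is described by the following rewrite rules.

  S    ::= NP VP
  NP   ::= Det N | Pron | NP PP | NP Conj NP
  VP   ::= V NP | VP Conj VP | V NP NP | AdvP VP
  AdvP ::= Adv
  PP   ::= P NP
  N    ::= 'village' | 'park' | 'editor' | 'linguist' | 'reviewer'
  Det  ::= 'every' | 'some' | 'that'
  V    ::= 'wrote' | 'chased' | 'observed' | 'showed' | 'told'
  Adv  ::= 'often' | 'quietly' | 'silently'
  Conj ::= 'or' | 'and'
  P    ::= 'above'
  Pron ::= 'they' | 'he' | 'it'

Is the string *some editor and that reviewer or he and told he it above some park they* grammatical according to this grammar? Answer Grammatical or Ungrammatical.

Ungrammatical

For S → NP VP, every NP-prefix leaves a non-VP remainder: after 'some editor' the remainder is not a VP; after 'some editor and that reviewer' the remainder is not a VP; after 'some editor and that reviewer or he' the remainder is not a VP.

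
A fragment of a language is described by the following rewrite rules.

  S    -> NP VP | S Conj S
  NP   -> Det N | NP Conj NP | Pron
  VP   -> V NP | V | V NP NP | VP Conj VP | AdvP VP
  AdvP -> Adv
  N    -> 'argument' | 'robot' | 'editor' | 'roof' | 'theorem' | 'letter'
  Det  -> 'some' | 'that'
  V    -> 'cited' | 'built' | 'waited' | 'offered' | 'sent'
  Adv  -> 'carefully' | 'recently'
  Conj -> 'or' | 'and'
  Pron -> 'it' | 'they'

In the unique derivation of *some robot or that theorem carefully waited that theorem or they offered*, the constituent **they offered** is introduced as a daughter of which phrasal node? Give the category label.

S

[S [S [NP [NP [Det some] [N robot]] [Conj or] [NP [Det that] [N theorem]]] [VP [AdvP [Adv carefully]] [VP [V waited] [NP [Det that] [N theorem]]]]] [Conj or] [S [NP [Pron they]] [VP [V offered]]]]
The span 'they offered' is the S node built by S → NP VP.
Its mother is the S built by S → S Conj S.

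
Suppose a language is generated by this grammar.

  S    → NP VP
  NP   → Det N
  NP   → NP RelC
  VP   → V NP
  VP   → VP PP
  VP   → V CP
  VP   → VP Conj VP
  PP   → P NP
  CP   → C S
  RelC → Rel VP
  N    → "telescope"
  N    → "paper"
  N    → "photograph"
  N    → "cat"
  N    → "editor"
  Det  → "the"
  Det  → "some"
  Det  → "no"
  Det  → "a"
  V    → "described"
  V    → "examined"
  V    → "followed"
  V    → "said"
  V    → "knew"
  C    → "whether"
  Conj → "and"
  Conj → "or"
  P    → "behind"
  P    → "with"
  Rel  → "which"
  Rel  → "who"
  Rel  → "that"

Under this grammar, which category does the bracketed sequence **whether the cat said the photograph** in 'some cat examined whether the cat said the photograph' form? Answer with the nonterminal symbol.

CP

S
  NP
    Det: some
    N: cat
  VP
    V: examined
    CP
      C: whether
      S
        NP
          Det: the
          N: cat
        VP
          V: said
          NP
            Det: the
            N: photograph
The span 'whether the cat said the photograph' is the CP node built by CP → C S.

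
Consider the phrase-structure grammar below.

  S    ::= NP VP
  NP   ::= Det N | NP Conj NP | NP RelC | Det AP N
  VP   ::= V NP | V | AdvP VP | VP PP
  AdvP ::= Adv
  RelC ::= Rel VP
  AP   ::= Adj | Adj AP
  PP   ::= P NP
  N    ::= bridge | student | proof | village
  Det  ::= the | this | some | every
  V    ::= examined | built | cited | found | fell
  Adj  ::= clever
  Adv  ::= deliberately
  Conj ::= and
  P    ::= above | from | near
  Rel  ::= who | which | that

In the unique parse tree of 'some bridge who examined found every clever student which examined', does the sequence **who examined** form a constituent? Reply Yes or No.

[S [NP [NP [Det some] [N bridge]] [RelC [Rel who] [VP [V examined]]]] [VP [V found] [NP [NP [Det every] [AP [Adj clever]] [N student]] [RelC [Rel which] [VP [V examined]]]]]]
The words 'who examined' are exhaustively dominated by a single RelC node (built by RelC → Rel VP), so they form a constituent.

Yes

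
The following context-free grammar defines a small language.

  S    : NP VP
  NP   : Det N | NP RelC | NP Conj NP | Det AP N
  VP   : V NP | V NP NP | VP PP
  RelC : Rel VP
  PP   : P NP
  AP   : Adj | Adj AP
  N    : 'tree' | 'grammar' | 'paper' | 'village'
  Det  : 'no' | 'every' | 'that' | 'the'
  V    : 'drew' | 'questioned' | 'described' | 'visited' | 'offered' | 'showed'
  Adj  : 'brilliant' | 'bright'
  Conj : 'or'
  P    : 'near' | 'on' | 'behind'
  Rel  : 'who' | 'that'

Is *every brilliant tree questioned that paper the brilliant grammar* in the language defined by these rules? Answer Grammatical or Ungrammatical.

Grammatical

[S [NP [Det every] [AP [Adj brilliant]] [N tree]] [VP [V questioned] [NP [Det that] [N paper]] [NP [Det the] [AP [Adj brilliant]] [N grammar]]]]
The bracketing above is licensed at every node by one of the given productions, with S at the root.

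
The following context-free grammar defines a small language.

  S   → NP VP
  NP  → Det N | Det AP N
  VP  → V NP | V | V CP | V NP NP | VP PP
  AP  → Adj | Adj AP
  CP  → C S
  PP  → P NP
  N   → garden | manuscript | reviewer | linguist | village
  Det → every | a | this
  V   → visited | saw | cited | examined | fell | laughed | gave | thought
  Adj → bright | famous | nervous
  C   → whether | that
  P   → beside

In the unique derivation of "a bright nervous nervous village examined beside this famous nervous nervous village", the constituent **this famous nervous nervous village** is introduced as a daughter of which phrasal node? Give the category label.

PP

S
  NP
    Det: a
    AP
      Adj: bright
      AP
        Adj: nervous
        AP
          Adj: nervous
    N: village
  VP
    VP
      V: examined
    PP
      P: beside
      NP
        Det: this
        AP
          Adj: famous
          AP
            Adj: nervous
            AP
              Adj: nervous
        N: village
The span 'this famous nervous nervous village' is the NP node built by NP → Det AP N.
Its mother is the PP built by PP → P NP.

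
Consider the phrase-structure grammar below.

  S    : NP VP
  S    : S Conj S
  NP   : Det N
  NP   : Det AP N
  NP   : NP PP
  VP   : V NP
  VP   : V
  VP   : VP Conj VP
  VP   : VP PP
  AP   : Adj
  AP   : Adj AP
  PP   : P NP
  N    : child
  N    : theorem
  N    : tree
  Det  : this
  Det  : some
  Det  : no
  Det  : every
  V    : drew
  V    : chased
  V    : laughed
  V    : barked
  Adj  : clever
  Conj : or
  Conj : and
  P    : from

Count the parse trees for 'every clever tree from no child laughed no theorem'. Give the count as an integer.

1

[S [NP [NP [Det every] [AP [Adj clever]] [N tree]] [PP [P from] [NP [Det no] [N child]]]] [VP [V laughed] [NP [Det no] [N theorem]]]]
No rule offers an alternative attachment or grouping for any span, so this is the only derivation.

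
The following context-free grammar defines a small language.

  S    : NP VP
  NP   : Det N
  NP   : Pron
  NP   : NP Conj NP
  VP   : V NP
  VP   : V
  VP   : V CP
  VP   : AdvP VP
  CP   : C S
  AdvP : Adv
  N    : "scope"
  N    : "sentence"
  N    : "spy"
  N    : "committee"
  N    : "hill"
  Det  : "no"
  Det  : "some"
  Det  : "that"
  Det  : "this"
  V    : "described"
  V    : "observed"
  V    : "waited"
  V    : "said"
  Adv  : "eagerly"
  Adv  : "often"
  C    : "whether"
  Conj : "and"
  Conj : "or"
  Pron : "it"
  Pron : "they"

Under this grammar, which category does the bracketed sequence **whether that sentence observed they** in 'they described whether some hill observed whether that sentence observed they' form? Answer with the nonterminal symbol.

S
  NP
    Pron: they
  VP
    V: described
    CP
      C: whether
      S
        NP
          Det: some
          N: hill
        VP
          V: observed
          CP
            C: whether
            S
              NP
                Det: that
                N: sentence
              VP
                V: observed
                NP
                  Pron: they
The span 'whether that sentence observed they' is the CP node built by CP → C S.

CP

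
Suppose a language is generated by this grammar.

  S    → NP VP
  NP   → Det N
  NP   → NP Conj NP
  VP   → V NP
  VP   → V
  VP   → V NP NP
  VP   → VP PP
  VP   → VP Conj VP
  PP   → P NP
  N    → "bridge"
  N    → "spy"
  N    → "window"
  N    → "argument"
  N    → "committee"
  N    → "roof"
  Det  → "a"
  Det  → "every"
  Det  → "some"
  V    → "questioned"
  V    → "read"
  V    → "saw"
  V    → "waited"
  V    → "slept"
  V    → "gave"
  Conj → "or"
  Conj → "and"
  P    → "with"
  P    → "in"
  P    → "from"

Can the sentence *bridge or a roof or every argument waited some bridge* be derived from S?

Ungrammatical

For S → NP VP, no prefix of the string parses as an NP.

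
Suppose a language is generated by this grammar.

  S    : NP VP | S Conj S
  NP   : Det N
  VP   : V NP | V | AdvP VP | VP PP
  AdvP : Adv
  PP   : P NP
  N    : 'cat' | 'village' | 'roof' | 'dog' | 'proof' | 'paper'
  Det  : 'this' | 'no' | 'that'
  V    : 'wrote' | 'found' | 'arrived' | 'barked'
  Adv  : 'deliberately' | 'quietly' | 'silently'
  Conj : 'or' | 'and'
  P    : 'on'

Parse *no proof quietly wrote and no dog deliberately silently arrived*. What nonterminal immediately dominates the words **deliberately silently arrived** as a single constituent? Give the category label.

VP

[S [S [NP [Det no] [N proof]] [VP [AdvP [Adv quietly]] [VP [V wrote]]]] [Conj and] [S [NP [Det no] [N dog]] [VP [AdvP [Adv deliberately]] [VP [AdvP [Adv silently]] [VP [V arrived]]]]]]
The span 'deliberately silently arrived' is the VP node built by VP → AdvP VP.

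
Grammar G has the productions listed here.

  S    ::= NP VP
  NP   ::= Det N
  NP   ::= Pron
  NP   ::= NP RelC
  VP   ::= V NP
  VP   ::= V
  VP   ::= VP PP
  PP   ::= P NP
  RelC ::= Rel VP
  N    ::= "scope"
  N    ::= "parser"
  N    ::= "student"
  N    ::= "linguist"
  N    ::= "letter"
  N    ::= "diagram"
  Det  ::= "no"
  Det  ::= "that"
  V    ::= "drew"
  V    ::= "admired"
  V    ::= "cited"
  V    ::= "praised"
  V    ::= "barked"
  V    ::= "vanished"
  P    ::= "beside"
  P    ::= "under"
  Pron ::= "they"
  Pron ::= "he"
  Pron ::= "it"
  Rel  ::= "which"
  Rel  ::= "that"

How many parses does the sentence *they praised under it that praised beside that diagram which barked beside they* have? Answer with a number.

Two of the 7 distinct bracketings:
[S [NP [Pron they]] [VP [VP [V praised]] [PP [P under] [NP [NP [Pron it]] [RelC [Rel that] [VP [VP [V praised]] [PP [P beside] [NP [NP [Det that] [N diagram]] [RelC [Rel which] [VP [VP [V barked]] [PP [P beside] [NP [Pron they]]]]]]]]]]]]]
[S [NP [Pron they]] [VP [VP [V praised]] [PP [P under] [NP [NP [Pron it]] [RelC [Rel that] [VP [VP [VP [V praised]] [PP [P beside] [NP [NP [Det that] [N diagram]] [RelC [Rel which] [VP [V barked]]]]]] [PP [P beside] [NP [Pron they]]]]]]]]]
The trees differ in how a recursive rule is bracketed over the same span.

7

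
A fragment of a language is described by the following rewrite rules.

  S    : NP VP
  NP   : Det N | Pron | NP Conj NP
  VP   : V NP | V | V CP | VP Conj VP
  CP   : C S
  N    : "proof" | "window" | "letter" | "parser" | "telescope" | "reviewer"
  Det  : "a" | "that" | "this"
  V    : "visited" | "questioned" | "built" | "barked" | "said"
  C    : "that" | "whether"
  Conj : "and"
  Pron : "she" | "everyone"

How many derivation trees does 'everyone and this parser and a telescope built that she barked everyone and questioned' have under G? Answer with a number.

4

Two of the 4 distinct bracketings:
[S [NP [NP [Pron everyone]] [Conj and] [NP [NP [Det this] [N parser]] [Conj and] [NP [Det a] [N telescope]]]] [VP [V built] [CP [C that] [S [NP [Pron she]] [VP [VP [V barked] [NP [Pron everyone]]] [Conj and] [VP [V questioned]]]]]]]
[S [NP [NP [Pron everyone]] [Conj and] [NP [NP [Det this] [N parser]] [Conj and] [NP [Det a] [N telescope]]]] [VP [VP [V built] [CP [C that] [S [NP [Pron she]] [VP [V barked] [NP [Pron everyone]]]]]] [Conj and] [VP [V questioned]]]]
The trees differ in how a recursive rule is bracketed over the same span.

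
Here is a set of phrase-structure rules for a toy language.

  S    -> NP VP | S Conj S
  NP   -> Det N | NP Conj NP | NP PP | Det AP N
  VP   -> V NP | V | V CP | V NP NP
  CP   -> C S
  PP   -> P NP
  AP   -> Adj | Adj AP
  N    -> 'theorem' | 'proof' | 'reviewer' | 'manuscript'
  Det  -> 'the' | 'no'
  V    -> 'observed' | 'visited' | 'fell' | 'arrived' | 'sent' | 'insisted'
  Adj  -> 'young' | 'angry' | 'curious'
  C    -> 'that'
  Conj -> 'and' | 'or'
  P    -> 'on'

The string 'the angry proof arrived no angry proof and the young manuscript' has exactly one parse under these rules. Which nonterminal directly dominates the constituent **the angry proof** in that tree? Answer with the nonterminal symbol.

S
  NP
    Det: the
    AP
      Adj: angry
    N: proof
  VP
    V: arrived
    NP
      NP
        Det: no
        AP
          Adj: angry
        N: proof
      Conj: and
      NP
        Det: the
        AP
          Adj: young
        N: manuscript
The span 'the angry proof' is the NP node built by NP → Det AP N.
Its mother is the S built by S → NP VP.

S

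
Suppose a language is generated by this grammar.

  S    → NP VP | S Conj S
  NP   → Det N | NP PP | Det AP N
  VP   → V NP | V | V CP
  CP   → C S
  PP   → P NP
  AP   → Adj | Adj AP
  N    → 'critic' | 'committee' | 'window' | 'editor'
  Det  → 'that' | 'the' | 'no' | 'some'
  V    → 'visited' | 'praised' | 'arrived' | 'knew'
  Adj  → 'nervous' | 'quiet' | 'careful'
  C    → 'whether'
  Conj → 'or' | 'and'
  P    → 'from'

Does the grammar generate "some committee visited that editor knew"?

For S → NP VP, the only prefix that parses as NP is 'some committee', but the remainder 'visited that editor knew' is not a VP under these rules. The alternative S rule S → S Conj S likewise has no satisfying split.

Ungrammatical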